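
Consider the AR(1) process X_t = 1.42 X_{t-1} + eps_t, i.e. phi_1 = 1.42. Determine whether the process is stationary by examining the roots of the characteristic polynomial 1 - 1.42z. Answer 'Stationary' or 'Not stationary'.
\text{Not stationary}

The AR(p) characteristic polynomial is P(z) = 1 - 1.42z.
Stationarity requires all roots to lie outside the unit circle, i.e. |z| > 1 for every root.
This is linear in z: 1 + (-1.42) z = 0  =>  z = -1/(-1.42) = 0.704225,  |z| = 0.704225.
Moduli of all roots: 0.7042.
All moduli strictly greater than 1? No.
Verdict: Not stationary.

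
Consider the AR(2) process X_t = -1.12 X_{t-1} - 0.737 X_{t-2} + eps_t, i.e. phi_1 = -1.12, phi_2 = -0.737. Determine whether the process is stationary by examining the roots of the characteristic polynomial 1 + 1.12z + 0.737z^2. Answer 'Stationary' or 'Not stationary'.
\text{Stationary}

The AR(p) characteristic polynomial is P(z) = 1 + 1.12z + 0.737z^2.
Stationarity requires all roots to lie outside the unit circle, i.e. |z| > 1 for every root.
Set 1 + (1.12) z + (0.737) z^2 = 0, i.e. a z^2 + b z + c = 0 with a = 0.737, b = 1.12, c = 1.
Discriminant D = b^2 - 4ac = (1.12)^2 - 4*(0.737)*1 = 1.2544 - (2.948) = -1.6936.
D < 0, so the roots are the complex-conjugate pair z = (-b +/- i sqrt(-D)) / (2a) = -0.7598 +/- 0.8829i.
For a conjugate pair |z|^2 = z * conj(z) = (product of roots) = c/a = 1/(0.737) = 1.356852, so |z| = sqrt(1.356852) = 1.1648 for both roots.
Moduli of all roots: 1.1648, 1.1648.
All moduli strictly greater than 1? Yes.
Verdict: Stationary.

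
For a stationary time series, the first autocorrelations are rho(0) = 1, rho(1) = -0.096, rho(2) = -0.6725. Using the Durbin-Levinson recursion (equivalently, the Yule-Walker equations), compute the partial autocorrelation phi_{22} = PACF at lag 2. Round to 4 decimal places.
\phi_{22} = -0.6881

The PACF at lag k is phi_{kk}, the last component of the solution
to the Yule-Walker system G_k phi = r_k where
  (G_k)_{ij} = rho(|i - j|), (r_k)_i = rho(i), i,j = 1..k.
Equivalently, Durbin-Levinson gives phi_{kk} iteratively:
  phi_{11} = rho(1)
  phi_{kk} = [rho(k) - sum_{j=1..k-1} phi_{k-1,j} rho(k-j)]
            / [1 - sum_{j=1..k-1} phi_{k-1,j} rho(j)],
  phi_{k,j} = phi_{k-1,j} - phi_{kk} phi_{k-1,k-j},  j = 1..k-1.
Step k = 1:
  phi_11 = rho(1) = -0.096.
Step k = 2:
  phi_22 = [rho(2) - phi_11 rho(1)] / [1 - phi_11 rho(1)] = [-0.6725 - (-0.096)(-0.096)] / [1 - (-0.096)(-0.096)]
         = -0.681716 / 0.990784 = -0.6881.
Therefore phi_{22} = -0.6881.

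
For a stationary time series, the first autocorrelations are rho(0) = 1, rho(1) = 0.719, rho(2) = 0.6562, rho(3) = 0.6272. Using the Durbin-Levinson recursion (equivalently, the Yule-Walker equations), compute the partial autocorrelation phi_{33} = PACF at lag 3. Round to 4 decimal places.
\phi_{33} = 0.1900

The PACF at lag k is phi_{kk}, the last component of the solution
to the Yule-Walker system G_k phi = r_k where
  (G_k)_{ij} = rho(|i - j|), (r_k)_i = rho(i), i,j = 1..k.
Equivalently, Durbin-Levinson gives phi_{kk} iteratively:
  phi_{11} = rho(1)
  phi_{kk} = [rho(k) - sum_{j=1..k-1} phi_{k-1,j} rho(k-j)]
            / [1 - sum_{j=1..k-1} phi_{k-1,j} rho(j)],
  phi_{k,j} = phi_{k-1,j} - phi_{kk} phi_{k-1,k-j},  j = 1..k-1.
Step k = 1:
  phi_11 = rho(1) = 0.719.
Step k = 2:
  phi_22 = [rho(2) - phi_11 rho(1)] / [1 - phi_11 rho(1)] = [0.6562 - (0.719)(0.719)] / [1 - (0.719)(0.719)]
         = 0.139239 / 0.483039 = 0.288256.
  Update: phi_21 = phi_11 - phi_22 phi_11 = 0.719 - (0.288256)(0.719) = 0.511744.
Step k = 3:
  phi_33 = [rho(3) - phi_21 rho(2) - phi_22 rho(1)] / [1 - phi_21 rho(1) - phi_22 rho(2)]
    numerator   = 0.6272 - (0.511744)(0.6562) - (0.288256)(0.719) = 0.08413751
    denominator = 1 - (0.511744)(0.719) - (0.288256)(0.6562) = 0.44290249
  phi_33 = 0.08413751 / 0.44290249 = 0.19.
Therefore phi_{33} = 0.1900.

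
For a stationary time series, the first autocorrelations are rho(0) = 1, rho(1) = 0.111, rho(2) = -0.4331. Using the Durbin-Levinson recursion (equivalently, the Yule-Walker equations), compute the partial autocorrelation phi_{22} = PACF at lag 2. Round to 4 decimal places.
\phi_{22} = -0.4510

The PACF at lag k is phi_{kk}, the last component of the solution
to the Yule-Walker system G_k phi = r_k where
  (G_k)_{ij} = rho(|i - j|), (r_k)_i = rho(i), i,j = 1..k.
Equivalently, Durbin-Levinson gives phi_{kk} iteratively:
  phi_{11} = rho(1)
  phi_{kk} = [rho(k) - sum_{j=1..k-1} phi_{k-1,j} rho(k-j)]
            / [1 - sum_{j=1..k-1} phi_{k-1,j} rho(j)],
  phi_{k,j} = phi_{k-1,j} - phi_{kk} phi_{k-1,k-j},  j = 1..k-1.
Step k = 1:
  phi_11 = rho(1) = 0.111.
Step k = 2:
  phi_22 = [rho(2) - phi_11 rho(1)] / [1 - phi_11 rho(1)] = [-0.4331 - (0.111)(0.111)] / [1 - (0.111)(0.111)]
         = -0.445421 / 0.987679 = -0.451.
Therefore phi_{22} = -0.4510.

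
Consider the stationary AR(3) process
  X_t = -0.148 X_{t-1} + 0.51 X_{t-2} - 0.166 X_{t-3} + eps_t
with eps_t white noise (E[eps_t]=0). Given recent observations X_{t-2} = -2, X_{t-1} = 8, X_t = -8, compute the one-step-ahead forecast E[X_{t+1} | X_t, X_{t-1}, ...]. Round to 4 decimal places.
E[X_{t+1} \mid \mathcal F_t] = 5.5960

For an AR(p) model X_t = c + sum_i phi_i X_{t-i} + eps_t, the
one-step-ahead conditional mean is
  E[X_{t+1} | X_t, ...] = c + sum_i phi_i X_{t+1-i}.
Substitute known values:
  E[X_{t+1} | ...] = (-0.148) * (-8) + (0.51) * (8) + (-0.166) * (-2)
                   = 5.5960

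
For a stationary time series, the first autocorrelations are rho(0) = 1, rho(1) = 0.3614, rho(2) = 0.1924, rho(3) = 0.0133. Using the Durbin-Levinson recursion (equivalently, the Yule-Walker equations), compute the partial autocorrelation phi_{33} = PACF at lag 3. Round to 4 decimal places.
\phi_{33} = -0.0890

The PACF at lag k is phi_{kk}, the last component of the solution
to the Yule-Walker system G_k phi = r_k where
  (G_k)_{ij} = rho(|i - j|), (r_k)_i = rho(i), i,j = 1..k.
Equivalently, Durbin-Levinson gives phi_{kk} iteratively:
  phi_{11} = rho(1)
  phi_{kk} = [rho(k) - sum_{j=1..k-1} phi_{k-1,j} rho(k-j)]
            / [1 - sum_{j=1..k-1} phi_{k-1,j} rho(j)],
  phi_{k,j} = phi_{k-1,j} - phi_{kk} phi_{k-1,k-j},  j = 1..k-1.
Step k = 1:
  phi_11 = rho(1) = 0.3614.
Step k = 2:
  phi_22 = [rho(2) - phi_11 rho(1)] / [1 - phi_11 rho(1)] = [0.1924 - (0.3614)(0.3614)] / [1 - (0.3614)(0.3614)]
         = 0.06179004 / 0.86939004 = 0.071073.
  Update: phi_21 = phi_11 - phi_22 phi_11 = 0.3614 - (0.071073)(0.3614) = 0.335714.
Step k = 3:
  phi_33 = [rho(3) - phi_21 rho(2) - phi_22 rho(1)] / [1 - phi_21 rho(1) - phi_22 rho(2)]
    numerator   = 0.0133 - (0.335714)(0.1924) - (0.071073)(0.3614) = -0.07697716
    denominator = 1 - (0.335714)(0.3614) - (0.071073)(0.1924) = 0.86499844
  phi_33 = -0.07697716 / 0.86499844 = -0.089.
Therefore phi_{33} = -0.0890.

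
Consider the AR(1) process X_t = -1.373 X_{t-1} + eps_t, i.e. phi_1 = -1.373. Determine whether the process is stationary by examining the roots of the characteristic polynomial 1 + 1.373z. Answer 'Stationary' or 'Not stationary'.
\text{Not stationary}

The AR(p) characteristic polynomial is P(z) = 1 + 1.373z.
Stationarity requires all roots to lie outside the unit circle, i.e. |z| > 1 for every root.
This is linear in z: 1 + (1.373) z = 0  =>  z = -1/(1.373) = -0.728332,  |z| = 0.728332.
Moduli of all roots: 0.7283.
All moduli strictly greater than 1? No.
Verdict: Not stationary.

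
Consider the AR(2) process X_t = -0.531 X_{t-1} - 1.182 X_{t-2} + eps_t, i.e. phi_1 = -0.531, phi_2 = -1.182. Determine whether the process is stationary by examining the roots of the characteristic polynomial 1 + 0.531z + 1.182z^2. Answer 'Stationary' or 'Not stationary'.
\text{Not stationary}

The AR(p) characteristic polynomial is P(z) = 1 + 0.531z + 1.182z^2.
Stationarity requires all roots to lie outside the unit circle, i.e. |z| > 1 for every root.
Set 1 + (0.531) z + (1.182) z^2 = 0, i.e. a z^2 + b z + c = 0 with a = 1.182, b = 0.531, c = 1.
Discriminant D = b^2 - 4ac = (0.531)^2 - 4*(1.182)*1 = 0.281961 - (4.728) = -4.446039.
D < 0, so the roots are the complex-conjugate pair z = (-b +/- i sqrt(-D)) / (2a) = -0.2246 +/- 0.8919i.
For a conjugate pair |z|^2 = z * conj(z) = (product of roots) = c/a = 1/(1.182) = 0.846024, so |z| = sqrt(0.846024) = 0.9198 for both roots.
Moduli of all roots: 0.9198, 0.9198.
All moduli strictly greater than 1? No.
Verdict: Not stationary.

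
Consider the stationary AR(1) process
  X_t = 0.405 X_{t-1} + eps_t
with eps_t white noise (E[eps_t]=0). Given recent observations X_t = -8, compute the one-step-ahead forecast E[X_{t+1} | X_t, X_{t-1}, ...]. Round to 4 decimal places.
E[X_{t+1} \mid \mathcal F_t] = -3.2400

For an AR(p) model X_t = c + sum_i phi_i X_{t-i} + eps_t, the
one-step-ahead conditional mean is
  E[X_{t+1} | X_t, ...] = c + sum_i phi_i X_{t+1-i}.
Substitute known values:
  E[X_{t+1} | ...] = (0.405) * (-8)
                   = -3.2400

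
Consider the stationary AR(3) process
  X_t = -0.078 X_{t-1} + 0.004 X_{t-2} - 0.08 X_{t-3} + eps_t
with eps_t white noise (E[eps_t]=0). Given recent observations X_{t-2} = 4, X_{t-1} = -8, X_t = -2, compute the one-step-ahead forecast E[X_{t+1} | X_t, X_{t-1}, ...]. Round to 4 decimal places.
E[X_{t+1} \mid \mathcal F_t] = -0.1960

For an AR(p) model X_t = c + sum_i phi_i X_{t-i} + eps_t, the
one-step-ahead conditional mean is
  E[X_{t+1} | X_t, ...] = c + sum_i phi_i X_{t+1-i}.
Substitute known values:
  E[X_{t+1} | ...] = (-0.078) * (-2) + (0.004) * (-8) + (-0.08) * (4)
                   = -0.1960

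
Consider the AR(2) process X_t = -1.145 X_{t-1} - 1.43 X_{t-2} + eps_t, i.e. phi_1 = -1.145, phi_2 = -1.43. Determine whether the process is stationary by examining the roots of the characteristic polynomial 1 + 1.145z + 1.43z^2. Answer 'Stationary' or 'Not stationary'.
\text{Not stationary}

The AR(p) characteristic polynomial is P(z) = 1 + 1.145z + 1.43z^2.
Stationarity requires all roots to lie outside the unit circle, i.e. |z| > 1 for every root.
Set 1 + (1.145) z + (1.43) z^2 = 0, i.e. a z^2 + b z + c = 0 with a = 1.43, b = 1.145, c = 1.
Discriminant D = b^2 - 4ac = (1.145)^2 - 4*(1.43)*1 = 1.311025 - (5.72) = -4.408975.
D < 0, so the roots are the complex-conjugate pair z = (-b +/- i sqrt(-D)) / (2a) = -0.4003 +/- 0.7342i.
For a conjugate pair |z|^2 = z * conj(z) = (product of roots) = c/a = 1/(1.43) = 0.699301, so |z| = sqrt(0.699301) = 0.8362 for both roots.
Moduli of all roots: 0.8362, 0.8362.
All moduli strictly greater than 1? No.
Verdict: Not stationary.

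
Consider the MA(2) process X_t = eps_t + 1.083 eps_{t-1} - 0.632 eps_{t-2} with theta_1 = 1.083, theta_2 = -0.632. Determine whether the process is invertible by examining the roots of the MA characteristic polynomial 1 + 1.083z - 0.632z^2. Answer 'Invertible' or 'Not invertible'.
\text{Not invertible}

The MA(q) characteristic polynomial is P(z) = 1 + 1.083z - 0.632z^2.
Invertibility requires all roots to lie outside the unit circle, i.e. |z| > 1 for every root.
Set 1 + (1.083) z + (-0.632) z^2 = 0, i.e. a z^2 + b z + c = 0 with a = -0.632, b = 1.083, c = 1.
Discriminant D = b^2 - 4ac = (1.083)^2 - 4*(-0.632)*1 = 1.172889 - (-2.528) = 3.700889.
D >= 0, so the roots are real: z = (-b +/- sqrt(D)) / (2a) = (-1.083 +/- 1.923769) / (-1.264).
  z_1 = (-1.083 + 1.923769) / (-1.264) = -0.6652,   |z_1| = 0.6652.
  z_2 = (-1.083 - 1.923769) / (-1.264) = 2.3788,   |z_2| = 2.3788.
Moduli of all roots: 0.6652, 2.3788.
All moduli strictly greater than 1? No.
Verdict: Not invertible.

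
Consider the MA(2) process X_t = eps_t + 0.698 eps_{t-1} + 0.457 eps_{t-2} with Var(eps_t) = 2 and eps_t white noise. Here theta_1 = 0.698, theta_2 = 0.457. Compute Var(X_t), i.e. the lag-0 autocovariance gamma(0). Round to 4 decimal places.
\gamma(0) = 3.3921

For an MA(q) process X_t = eps_t + sum_i theta_i eps_{t-i} with
Var(eps_t) = sigma^2, the variance is
  gamma(0) = sigma^2 * (1 + sum_i theta_i^2).
  sum_i theta_i^2 = (0.698)^2 + (0.457)^2 = 0.487204 + 0.208849 = 0.696053.
  gamma(0) = 2 * (1 + 0.696053) = 2 * 1.696053 = 3.392106, which rounds to 3.3921.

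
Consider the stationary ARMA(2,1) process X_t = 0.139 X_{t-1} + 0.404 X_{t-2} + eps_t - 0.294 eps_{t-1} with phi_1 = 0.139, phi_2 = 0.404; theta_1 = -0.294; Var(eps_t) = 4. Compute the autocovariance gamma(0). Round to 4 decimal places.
\gamma(0) = 4.7989

Multiply the model equation by X_{t-k} and take expectations. With theta_0 = psi_0 = 1 and psi_j the MA(infinity) weights, this gives
  gamma(k) - sum_i phi_i gamma(k-i) = c_k,
  c_k = sigma^2 * sum_{j=k..q} theta_j psi_{j-k}   (c_k = 0 for k > q),
using gamma(-m) = gamma(m).
psi-weights needed (psi_j = theta_j + sum_i phi_i psi_{j-i}):
  psi_1 = theta_1 + phi_1 = -0.294 + (0.139) = -0.155
Right-hand sides:
  c_0 = sigma^2 (1 + theta_1 psi_1) = 4 * (1 + (-0.294)(-0.155)) = 4 * 1.04557 = 4.18228
  c_1 = sigma^2 theta_1 = 4 * (-0.294) = -1.176
  c_2 = 0
Equations for k = 0, 1, 2 (AR order 2, c_2 = 0):
  (E0) gamma(0) = phi_1 gamma(1) + phi_2 gamma(2) + c_0
  (E1) gamma(1) = phi_1 gamma(0) + phi_2 gamma(1) + c_1
  (E2) gamma(2) = phi_1 gamma(1) + phi_2 gamma(0)
From (E1): gamma(1) = A gamma(0) + B with
  A = phi_1 / (1 - phi_2) = 0.139 / 0.596 = 0.233221,   B = c_1 / (1 - phi_2) = -1.176 / 0.596 = -1.973154.
Insert (E2) into (E0): gamma(0) (1 - phi_2^2) = phi_1 (1 + phi_2) gamma(1) + c_0.
  phi_1 (1 + phi_2) = (0.139)(1.404) = 0.195156,   1 - phi_2^2 = 0.836784.
Replace gamma(1) by A gamma(0) + B and collect gamma(0):
  gamma(0) [0.836784 - (0.195156)(0.233221)] = (0.195156)(-1.973154) + 4.18228
  gamma(0) * 0.791269 = 3.797207
  gamma(0) = 3.797207 / 0.791269 = 4.79888.
Therefore gamma(0) = 4.7989 (to 4 decimal places).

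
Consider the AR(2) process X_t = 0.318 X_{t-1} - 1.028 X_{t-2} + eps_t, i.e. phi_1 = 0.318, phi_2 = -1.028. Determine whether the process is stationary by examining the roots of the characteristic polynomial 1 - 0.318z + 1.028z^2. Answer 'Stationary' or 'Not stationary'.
\text{Not stationary}

The AR(p) characteristic polynomial is P(z) = 1 - 0.318z + 1.028z^2.
Stationarity requires all roots to lie outside the unit circle, i.e. |z| > 1 for every root.
Set 1 + (-0.318) z + (1.028) z^2 = 0, i.e. a z^2 + b z + c = 0 with a = 1.028, b = -0.318, c = 1.
Discriminant D = b^2 - 4ac = (-0.318)^2 - 4*(1.028)*1 = 0.101124 - (4.112) = -4.010876.
D < 0, so the roots are the complex-conjugate pair z = (-b +/- i sqrt(-D)) / (2a) = 0.1547 +/- 0.9741i.
For a conjugate pair |z|^2 = z * conj(z) = (product of roots) = c/a = 1/(1.028) = 0.972763, so |z| = sqrt(0.972763) = 0.9863 for both roots.
Moduli of all roots: 0.9863, 0.9863.
All moduli strictly greater than 1? No.
Verdict: Not stationary.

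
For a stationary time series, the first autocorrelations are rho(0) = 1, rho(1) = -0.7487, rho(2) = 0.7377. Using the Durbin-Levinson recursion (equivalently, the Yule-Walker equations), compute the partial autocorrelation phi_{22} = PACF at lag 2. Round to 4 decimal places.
\phi_{22} = 0.4031

The PACF at lag k is phi_{kk}, the last component of the solution
to the Yule-Walker system G_k phi = r_k where
  (G_k)_{ij} = rho(|i - j|), (r_k)_i = rho(i), i,j = 1..k.
Equivalently, Durbin-Levinson gives phi_{kk} iteratively:
  phi_{11} = rho(1)
  phi_{kk} = [rho(k) - sum_{j=1..k-1} phi_{k-1,j} rho(k-j)]
            / [1 - sum_{j=1..k-1} phi_{k-1,j} rho(j)],
  phi_{k,j} = phi_{k-1,j} - phi_{kk} phi_{k-1,k-j},  j = 1..k-1.
Step k = 1:
  phi_11 = rho(1) = -0.7487.
Step k = 2:
  phi_22 = [rho(2) - phi_11 rho(1)] / [1 - phi_11 rho(1)] = [0.7377 - (-0.7487)(-0.7487)] / [1 - (-0.7487)(-0.7487)]
         = 0.17714831 / 0.43944831 = 0.4031.
Therefore phi_{22} = 0.4031.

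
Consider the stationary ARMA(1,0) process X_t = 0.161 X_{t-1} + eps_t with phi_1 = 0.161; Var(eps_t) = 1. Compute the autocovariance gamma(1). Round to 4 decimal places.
\gamma(1) = 0.1653

Multiply the model equation by X_{t-k} and take expectations. With theta_0 = psi_0 = 1 and psi_j the MA(infinity) weights, this gives
  gamma(k) - sum_i phi_i gamma(k-i) = c_k,
  c_k = sigma^2 * sum_{j=k..q} theta_j psi_{j-k}   (c_k = 0 for k > q),
using gamma(-m) = gamma(m).
Pure AR (q = 0): c_0 = sigma^2 = 1, c_k = 0 for k >= 1.
Equations for k = 0 and k = 1 (AR order 1):
  gamma(0) = phi_1 gamma(1) + c_0
  gamma(1) = phi_1 gamma(0) + c_1
Substituting the second into the first: gamma(0) (1 - phi_1^2) = c_0 + phi_1 c_1, so
  gamma(0) = c_0 / (1 - phi_1^2) = 1 / (1 - (0.161)^2) = 1 / 0.974079 = 1.026611.
  gamma(1) = phi_1 gamma(0) = (0.161)(1.026611) = 0.165284.
Therefore gamma(1) = 0.1653 (to 4 decimal places).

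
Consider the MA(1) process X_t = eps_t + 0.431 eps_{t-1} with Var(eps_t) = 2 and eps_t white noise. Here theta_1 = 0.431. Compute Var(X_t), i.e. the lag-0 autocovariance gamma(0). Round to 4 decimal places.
\gamma(0) = 2.3715

For an MA(q) process X_t = eps_t + sum_i theta_i eps_{t-i} with
Var(eps_t) = sigma^2, the variance is
  gamma(0) = sigma^2 * (1 + sum_i theta_i^2).
  sum_i theta_i^2 = (0.431)^2 = 0.185761.
  gamma(0) = 2 * (1 + 0.185761) = 2 * 1.185761 = 2.371522, which rounds to 2.3715.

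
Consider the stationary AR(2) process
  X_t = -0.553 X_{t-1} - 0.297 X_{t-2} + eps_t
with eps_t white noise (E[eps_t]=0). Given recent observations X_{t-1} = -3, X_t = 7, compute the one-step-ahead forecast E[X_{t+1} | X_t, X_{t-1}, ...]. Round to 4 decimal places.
E[X_{t+1} \mid \mathcal F_t] = -2.9800

For an AR(p) model X_t = c + sum_i phi_i X_{t-i} + eps_t, the
one-step-ahead conditional mean is
  E[X_{t+1} | X_t, ...] = c + sum_i phi_i X_{t+1-i}.
Substitute known values:
  E[X_{t+1} | ...] = (-0.553) * (7) + (-0.297) * (-3)
                   = -2.9800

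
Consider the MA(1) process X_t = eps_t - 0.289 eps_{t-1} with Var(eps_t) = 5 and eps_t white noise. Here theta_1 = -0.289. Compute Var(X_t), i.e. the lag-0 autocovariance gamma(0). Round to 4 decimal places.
\gamma(0) = 5.4176

For an MA(q) process X_t = eps_t + sum_i theta_i eps_{t-i} with
Var(eps_t) = sigma^2, the variance is
  gamma(0) = sigma^2 * (1 + sum_i theta_i^2).
  sum_i theta_i^2 = (-0.289)^2 = 0.083521.
  gamma(0) = 5 * (1 + 0.083521) = 5 * 1.083521 = 5.417605, which rounds to 5.4176.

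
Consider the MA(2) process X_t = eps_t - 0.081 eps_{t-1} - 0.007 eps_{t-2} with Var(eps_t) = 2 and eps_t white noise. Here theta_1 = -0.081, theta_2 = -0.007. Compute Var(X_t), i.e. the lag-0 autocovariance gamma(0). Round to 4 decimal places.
\gamma(0) = 2.0132

For an MA(q) process X_t = eps_t + sum_i theta_i eps_{t-i} with
Var(eps_t) = sigma^2, the variance is
  gamma(0) = sigma^2 * (1 + sum_i theta_i^2).
  sum_i theta_i^2 = (-0.081)^2 + (-0.007)^2 = 0.006561 + 0.000049 = 0.00661.
  gamma(0) = 2 * (1 + 0.00661) = 2 * 1.00661 = 2.01322, which rounds to 2.0132.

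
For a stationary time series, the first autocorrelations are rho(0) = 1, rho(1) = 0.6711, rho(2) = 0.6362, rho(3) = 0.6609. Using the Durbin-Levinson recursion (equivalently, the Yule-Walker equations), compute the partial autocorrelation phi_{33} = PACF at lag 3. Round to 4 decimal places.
\phi_{33} = 0.3110

The PACF at lag k is phi_{kk}, the last component of the solution
to the Yule-Walker system G_k phi = r_k where
  (G_k)_{ij} = rho(|i - j|), (r_k)_i = rho(i), i,j = 1..k.
Equivalently, Durbin-Levinson gives phi_{kk} iteratively:
  phi_{11} = rho(1)
  phi_{kk} = [rho(k) - sum_{j=1..k-1} phi_{k-1,j} rho(k-j)]
            / [1 - sum_{j=1..k-1} phi_{k-1,j} rho(j)],
  phi_{k,j} = phi_{k-1,j} - phi_{kk} phi_{k-1,k-j},  j = 1..k-1.
Step k = 1:
  phi_11 = rho(1) = 0.6711.
Step k = 2:
  phi_22 = [rho(2) - phi_11 rho(1)] / [1 - phi_11 rho(1)] = [0.6362 - (0.6711)(0.6711)] / [1 - (0.6711)(0.6711)]
         = 0.18582479 / 0.54962479 = 0.338094.
  Update: phi_21 = phi_11 - phi_22 phi_11 = 0.6711 - (0.338094)(0.6711) = 0.444205.
Step k = 3:
  phi_33 = [rho(3) - phi_21 rho(2) - phi_22 rho(1)] / [1 - phi_21 rho(1) - phi_22 rho(2)]
    numerator   = 0.6609 - (0.444205)(0.6362) - (0.338094)(0.6711) = 0.15140185
    denominator = 1 - (0.444205)(0.6711) - (0.338094)(0.6362) = 0.48679856
  phi_33 = 0.15140185 / 0.48679856 = 0.311.
Therefore phi_{33} = 0.3110.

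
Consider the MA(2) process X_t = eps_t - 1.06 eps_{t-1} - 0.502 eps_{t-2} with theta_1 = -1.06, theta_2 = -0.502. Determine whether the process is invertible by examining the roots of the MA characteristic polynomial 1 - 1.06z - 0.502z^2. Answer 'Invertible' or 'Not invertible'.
\text{Not invertible}

The MA(q) characteristic polynomial is P(z) = 1 - 1.06z - 0.502z^2.
Invertibility requires all roots to lie outside the unit circle, i.e. |z| > 1 for every root.
Set 1 + (-1.06) z + (-0.502) z^2 = 0, i.e. a z^2 + b z + c = 0 with a = -0.502, b = -1.06, c = 1.
Discriminant D = b^2 - 4ac = (-1.06)^2 - 4*(-0.502)*1 = 1.1236 - (-2.008) = 3.1316.
D >= 0, so the roots are real: z = (-b +/- sqrt(D)) / (2a) = (1.06 +/- 1.769633) / (-1.004).
  z_1 = (1.06 + 1.769633) / (-1.004) = -2.8184,   |z_1| = 2.8184.
  z_2 = (1.06 - 1.769633) / (-1.004) = 0.7068,   |z_2| = 0.7068.
Moduli of all roots: 2.8184, 0.7068.
All moduli strictly greater than 1? No.
Verdict: Not invertible.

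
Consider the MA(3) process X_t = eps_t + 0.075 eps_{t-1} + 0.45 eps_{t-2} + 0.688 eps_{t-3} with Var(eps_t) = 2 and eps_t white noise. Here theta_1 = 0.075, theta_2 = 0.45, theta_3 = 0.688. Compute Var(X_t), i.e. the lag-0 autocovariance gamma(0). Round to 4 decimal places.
\gamma(0) = 3.3629

For an MA(q) process X_t = eps_t + sum_i theta_i eps_{t-i} with
Var(eps_t) = sigma^2, the variance is
  gamma(0) = sigma^2 * (1 + sum_i theta_i^2).
  sum_i theta_i^2 = (0.075)^2 + (0.45)^2 + (0.688)^2 = 0.005625 + 0.2025 + 0.473344 = 0.681469.
  gamma(0) = 2 * (1 + 0.681469) = 2 * 1.681469 = 3.362938, which rounds to 3.3629.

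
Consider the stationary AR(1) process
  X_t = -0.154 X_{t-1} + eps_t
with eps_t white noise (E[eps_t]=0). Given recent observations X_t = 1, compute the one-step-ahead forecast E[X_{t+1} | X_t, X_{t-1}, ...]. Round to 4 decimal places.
E[X_{t+1} \mid \mathcal F_t] = -0.1540

For an AR(p) model X_t = c + sum_i phi_i X_{t-i} + eps_t, the
one-step-ahead conditional mean is
  E[X_{t+1} | X_t, ...] = c + sum_i phi_i X_{t+1-i}.
Substitute known values:
  E[X_{t+1} | ...] = (-0.154) * (1)
                   = -0.1540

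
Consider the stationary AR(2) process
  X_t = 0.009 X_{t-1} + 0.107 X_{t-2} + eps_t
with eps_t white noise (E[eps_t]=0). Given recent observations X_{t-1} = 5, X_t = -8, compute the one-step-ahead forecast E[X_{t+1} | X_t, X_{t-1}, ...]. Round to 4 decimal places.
E[X_{t+1} \mid \mathcal F_t] = 0.4630

For an AR(p) model X_t = c + sum_i phi_i X_{t-i} + eps_t, the
one-step-ahead conditional mean is
  E[X_{t+1} | X_t, ...] = c + sum_i phi_i X_{t+1-i}.
Substitute known values:
  E[X_{t+1} | ...] = (0.009) * (-8) + (0.107) * (5)
                   = 0.4630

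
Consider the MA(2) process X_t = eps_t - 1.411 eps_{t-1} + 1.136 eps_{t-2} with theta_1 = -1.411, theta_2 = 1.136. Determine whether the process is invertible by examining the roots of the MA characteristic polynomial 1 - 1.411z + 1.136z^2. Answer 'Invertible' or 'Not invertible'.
\text{Not invertible}

The MA(q) characteristic polynomial is P(z) = 1 - 1.411z + 1.136z^2.
Invertibility requires all roots to lie outside the unit circle, i.e. |z| > 1 for every root.
Set 1 + (-1.411) z + (1.136) z^2 = 0, i.e. a z^2 + b z + c = 0 with a = 1.136, b = -1.411, c = 1.
Discriminant D = b^2 - 4ac = (-1.411)^2 - 4*(1.136)*1 = 1.990921 - (4.544) = -2.553079.
D < 0, so the roots are the complex-conjugate pair z = (-b +/- i sqrt(-D)) / (2a) = 0.621 +/- 0.7033i.
For a conjugate pair |z|^2 = z * conj(z) = (product of roots) = c/a = 1/(1.136) = 0.880282, so |z| = sqrt(0.880282) = 0.9382 for both roots.
Moduli of all roots: 0.9382, 0.9382.
All moduli strictly greater than 1? No.
Verdict: Not invertible.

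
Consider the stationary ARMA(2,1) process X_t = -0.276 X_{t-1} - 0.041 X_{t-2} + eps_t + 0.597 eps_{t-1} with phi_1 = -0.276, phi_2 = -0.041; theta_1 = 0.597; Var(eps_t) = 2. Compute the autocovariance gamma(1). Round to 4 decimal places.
\gamma(1) = 0.5529

Multiply the model equation by X_{t-k} and take expectations. With theta_0 = psi_0 = 1 and psi_j the MA(infinity) weights, this gives
  gamma(k) - sum_i phi_i gamma(k-i) = c_k,
  c_k = sigma^2 * sum_{j=k..q} theta_j psi_{j-k}   (c_k = 0 for k > q),
using gamma(-m) = gamma(m).
psi-weights needed (psi_j = theta_j + sum_i phi_i psi_{j-i}):
  psi_1 = theta_1 + phi_1 = 0.597 + (-0.276) = 0.321
Right-hand sides:
  c_0 = sigma^2 (1 + theta_1 psi_1) = 2 * (1 + (0.597)(0.321)) = 2 * 1.191637 = 2.383274
  c_1 = sigma^2 theta_1 = 2 * (0.597) = 1.194
  c_2 = 0
Equations for k = 0, 1, 2 (AR order 2, c_2 = 0):
  (E0) gamma(0) = phi_1 gamma(1) + phi_2 gamma(2) + c_0
  (E1) gamma(1) = phi_1 gamma(0) + phi_2 gamma(1) + c_1
  (E2) gamma(2) = phi_1 gamma(1) + phi_2 gamma(0)
From (E1): gamma(1) = A gamma(0) + B with
  A = phi_1 / (1 - phi_2) = -0.276 / 1.041 = -0.26513,   B = c_1 / (1 - phi_2) = 1.194 / 1.041 = 1.146974.
Insert (E2) into (E0): gamma(0) (1 - phi_2^2) = phi_1 (1 + phi_2) gamma(1) + c_0.
  phi_1 (1 + phi_2) = (-0.276)(0.959) = -0.264684,   1 - phi_2^2 = 0.998319.
Replace gamma(1) by A gamma(0) + B and collect gamma(0):
  gamma(0) [0.998319 - (-0.264684)(-0.26513)] = (-0.264684)(1.146974) + 2.383274
  gamma(0) * 0.928143 = 2.079688
  gamma(0) = 2.079688 / 0.928143 = 2.240697.
  gamma(1) = A gamma(0) + B = (-0.26513)(2.240697) + (1.146974) = 0.552899.
Therefore gamma(1) = 0.5529 (to 4 decimal places).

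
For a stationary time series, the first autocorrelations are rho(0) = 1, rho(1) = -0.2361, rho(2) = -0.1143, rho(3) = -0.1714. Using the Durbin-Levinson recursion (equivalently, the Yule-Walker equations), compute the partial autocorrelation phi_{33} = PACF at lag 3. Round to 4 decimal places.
\phi_{33} = -0.2690

The PACF at lag k is phi_{kk}, the last component of the solution
to the Yule-Walker system G_k phi = r_k where
  (G_k)_{ij} = rho(|i - j|), (r_k)_i = rho(i), i,j = 1..k.
Equivalently, Durbin-Levinson gives phi_{kk} iteratively:
  phi_{11} = rho(1)
  phi_{kk} = [rho(k) - sum_{j=1..k-1} phi_{k-1,j} rho(k-j)]
            / [1 - sum_{j=1..k-1} phi_{k-1,j} rho(j)],
  phi_{k,j} = phi_{k-1,j} - phi_{kk} phi_{k-1,k-j},  j = 1..k-1.
Step k = 1:
  phi_11 = rho(1) = -0.2361.
Step k = 2:
  phi_22 = [rho(2) - phi_11 rho(1)] / [1 - phi_11 rho(1)] = [-0.1143 - (-0.2361)(-0.2361)] / [1 - (-0.2361)(-0.2361)]
         = -0.17004321 / 0.94425679 = -0.180082.
  Update: phi_21 = phi_11 - phi_22 phi_11 = -0.2361 - (-0.180082)(-0.2361) = -0.278617.
Step k = 3:
  phi_33 = [rho(3) - phi_21 rho(2) - phi_22 rho(1)] / [1 - phi_21 rho(1) - phi_22 rho(2)]
    numerator   = -0.1714 - (-0.278617)(-0.1143) - (-0.180082)(-0.2361) = -0.2457632
    denominator = 1 - (-0.278617)(-0.2361) - (-0.180082)(-0.1143) = 0.91363515
  phi_33 = -0.2457632 / 0.91363515 = -0.269.
Therefore phi_{33} = -0.2690.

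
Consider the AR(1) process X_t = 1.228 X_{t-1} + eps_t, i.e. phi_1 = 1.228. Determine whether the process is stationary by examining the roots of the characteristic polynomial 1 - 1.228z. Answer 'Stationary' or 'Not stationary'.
\text{Not stationary}

The AR(p) characteristic polynomial is P(z) = 1 - 1.228z.
Stationarity requires all roots to lie outside the unit circle, i.e. |z| > 1 for every root.
This is linear in z: 1 + (-1.228) z = 0  =>  z = -1/(-1.228) = 0.814332,  |z| = 0.814332.
Moduli of all roots: 0.8143.
All moduli strictly greater than 1? No.
Verdict: Not stationary.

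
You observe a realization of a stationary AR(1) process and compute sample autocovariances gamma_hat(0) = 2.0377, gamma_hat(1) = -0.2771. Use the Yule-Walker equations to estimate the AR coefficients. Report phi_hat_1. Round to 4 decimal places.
\hat\phi_{1} = -0.1360

The Yule-Walker equations for an AR(p) process read, in matrix form,
  Gamma_p phi = r_p,   with   (Gamma_p)_{ij} = gamma(|i - j|),
                       (r_p)_i = gamma(i),   i,j = 1..p.
Substitute the sample gammas (Toeplitz matrix and right-hand side of size 1):
  Gamma_p = [[2.0377]]
  r_p     = [-0.2771]
With p = 1 this is the single equation gamma(0) phi_1 = gamma(1):
  phi_hat_1 = gamma(1) / gamma(0) = -0.2771 / 2.0377 = -0.1360.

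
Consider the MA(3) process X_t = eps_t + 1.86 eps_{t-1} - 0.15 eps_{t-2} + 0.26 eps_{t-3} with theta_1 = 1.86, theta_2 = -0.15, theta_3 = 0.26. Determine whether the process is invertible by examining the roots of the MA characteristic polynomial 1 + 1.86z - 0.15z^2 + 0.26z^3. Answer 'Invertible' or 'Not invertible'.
\text{Not invertible}

The MA(q) characteristic polynomial is P(z) = 1 + 1.86z - 0.15z^2 + 0.26z^3.
Invertibility requires all roots to lie outside the unit circle, i.e. |z| > 1 for every root.
Degree 3: look for a simple real root z0 first, then factor out (1 - z/z0) and solve the remaining quadratic.
Testing z0 = -0.5: P(-0.5) = 1 + (1.86)(-0.5) + (-0.15)(-0.5)^2 + (0.26)(-0.5)^3
  = 1 + (-0.93) + (-0.0375) + (-0.0325) = 0.  So z_0 = -0.5 is a root, |z_0| = 0.5.
Divide out the factor (1 + 2 z) = (1 - z/z0) (since 1/z0 = -2):
  P(z) = (1 + 2 z)(1 + (-0.14) z + (0.13) z^2)
  [check: z-coef -0.14 - (-2) = 1.86; z^2-coef 0.13 - (-2)(-0.14) = -0.15; z^3-coef -(-2)(0.13) = 0.26.]
Remaining roots from the quadratic factor 1 + (-0.14) z + (0.13) z^2:
  Set 1 + (-0.14) z + (0.13) z^2 = 0, i.e. a z^2 + b z + c = 0 with a = 0.13, b = -0.14, c = 1.
  Discriminant D = b^2 - 4ac = (-0.14)^2 - 4*(0.13)*1 = 0.0196 - (0.52) = -0.5004.
  D < 0, so the roots are the complex-conjugate pair z = (-b +/- i sqrt(-D)) / (2a) = 0.5385 +/- 2.7207i.
  For a conjugate pair |z|^2 = z * conj(z) = (product of roots) = c/a = 1/(0.13) = 7.692308, so |z| = sqrt(7.692308) = 2.7735 for both roots.
Moduli of all roots: 0.5000, 2.7735, 2.7735.
All moduli strictly greater than 1? No.
Verdict: Not invertible.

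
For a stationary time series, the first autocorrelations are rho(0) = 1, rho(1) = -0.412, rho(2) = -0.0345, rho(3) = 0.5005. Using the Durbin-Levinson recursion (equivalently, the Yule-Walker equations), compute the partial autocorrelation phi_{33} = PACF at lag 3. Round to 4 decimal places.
\phi_{33} = 0.4890

The PACF at lag k is phi_{kk}, the last component of the solution
to the Yule-Walker system G_k phi = r_k where
  (G_k)_{ij} = rho(|i - j|), (r_k)_i = rho(i), i,j = 1..k.
Equivalently, Durbin-Levinson gives phi_{kk} iteratively:
  phi_{11} = rho(1)
  phi_{kk} = [rho(k) - sum_{j=1..k-1} phi_{k-1,j} rho(k-j)]
            / [1 - sum_{j=1..k-1} phi_{k-1,j} rho(j)],
  phi_{k,j} = phi_{k-1,j} - phi_{kk} phi_{k-1,k-j},  j = 1..k-1.
Step k = 1:
  phi_11 = rho(1) = -0.412.
Step k = 2:
  phi_22 = [rho(2) - phi_11 rho(1)] / [1 - phi_11 rho(1)] = [-0.0345 - (-0.412)(-0.412)] / [1 - (-0.412)(-0.412)]
         = -0.204244 / 0.830256 = -0.246001.
  Update: phi_21 = phi_11 - phi_22 phi_11 = -0.412 - (-0.246001)(-0.412) = -0.513353.
Step k = 3:
  phi_33 = [rho(3) - phi_21 rho(2) - phi_22 rho(1)] / [1 - phi_21 rho(1) - phi_22 rho(2)]
    numerator   = 0.5005 - (-0.513353)(-0.0345) - (-0.246001)(-0.412) = 0.38143683
    denominator = 1 - (-0.513353)(-0.412) - (-0.246001)(-0.0345) = 0.78001172
  phi_33 = 0.38143683 / 0.78001172 = 0.489.
Therefore phi_{33} = 0.4890.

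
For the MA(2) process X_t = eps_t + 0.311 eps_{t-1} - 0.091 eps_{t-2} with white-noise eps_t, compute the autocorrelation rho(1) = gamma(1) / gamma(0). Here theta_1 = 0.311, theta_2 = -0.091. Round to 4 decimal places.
\rho(1) = 0.2558

For an MA(q) process with theta_0 = 1, the autocovariance is
  gamma(k) = sigma^2 * sum_{i=0..q-k} theta_i * theta_{i+k},
and rho(k) = gamma(k) / gamma(0). Sigma^2 cancels.
  numerator   = (1)*(0.311) + (0.311)*(-0.091) = 0.282699.
  denominator = (1)^2 + (0.311)^2 + (-0.091)^2 = 1.105002.
  rho(1) = 0.282699 / 1.105002 = 0.2558.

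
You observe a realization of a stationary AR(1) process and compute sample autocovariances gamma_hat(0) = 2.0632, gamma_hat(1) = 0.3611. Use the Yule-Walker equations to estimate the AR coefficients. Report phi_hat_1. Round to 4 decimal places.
\hat\phi_{1} = 0.1750

The Yule-Walker equations for an AR(p) process read, in matrix form,
  Gamma_p phi = r_p,   with   (Gamma_p)_{ij} = gamma(|i - j|),
                       (r_p)_i = gamma(i),   i,j = 1..p.
Substitute the sample gammas (Toeplitz matrix and right-hand side of size 1):
  Gamma_p = [[2.0632]]
  r_p     = [0.3611]
With p = 1 this is the single equation gamma(0) phi_1 = gamma(1):
  phi_hat_1 = gamma(1) / gamma(0) = 0.3611 / 2.0632 = 0.1750.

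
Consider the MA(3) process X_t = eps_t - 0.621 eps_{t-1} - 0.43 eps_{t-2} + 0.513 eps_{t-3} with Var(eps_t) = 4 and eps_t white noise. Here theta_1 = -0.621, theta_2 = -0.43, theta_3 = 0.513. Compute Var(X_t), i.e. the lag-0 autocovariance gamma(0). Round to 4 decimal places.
\gamma(0) = 7.3348

For an MA(q) process X_t = eps_t + sum_i theta_i eps_{t-i} with
Var(eps_t) = sigma^2, the variance is
  gamma(0) = sigma^2 * (1 + sum_i theta_i^2).
  sum_i theta_i^2 = (-0.621)^2 + (-0.43)^2 + (0.513)^2 = 0.385641 + 0.1849 + 0.263169 = 0.83371.
  gamma(0) = 4 * (1 + 0.83371) = 4 * 1.83371 = 7.33484, which rounds to 7.3348.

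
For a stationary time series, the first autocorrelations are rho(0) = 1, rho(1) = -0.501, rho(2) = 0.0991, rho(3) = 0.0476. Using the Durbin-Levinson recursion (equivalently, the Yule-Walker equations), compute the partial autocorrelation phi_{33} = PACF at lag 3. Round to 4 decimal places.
\phi_{33} = 0.0080

The PACF at lag k is phi_{kk}, the last component of the solution
to the Yule-Walker system G_k phi = r_k where
  (G_k)_{ij} = rho(|i - j|), (r_k)_i = rho(i), i,j = 1..k.
Equivalently, Durbin-Levinson gives phi_{kk} iteratively:
  phi_{11} = rho(1)
  phi_{kk} = [rho(k) - sum_{j=1..k-1} phi_{k-1,j} rho(k-j)]
            / [1 - sum_{j=1..k-1} phi_{k-1,j} rho(j)],
  phi_{k,j} = phi_{k-1,j} - phi_{kk} phi_{k-1,k-j},  j = 1..k-1.
Step k = 1:
  phi_11 = rho(1) = -0.501.
Step k = 2:
  phi_22 = [rho(2) - phi_11 rho(1)] / [1 - phi_11 rho(1)] = [0.0991 - (-0.501)(-0.501)] / [1 - (-0.501)(-0.501)]
         = -0.151901 / 0.748999 = -0.202805.
  Update: phi_21 = phi_11 - phi_22 phi_11 = -0.501 - (-0.202805)(-0.501) = -0.602605.
Step k = 3:
  phi_33 = [rho(3) - phi_21 rho(2) - phi_22 rho(1)] / [1 - phi_21 rho(1) - phi_22 rho(2)]
    numerator   = 0.0476 - (-0.602605)(0.0991) - (-0.202805)(-0.501) = 0.00571273
    denominator = 1 - (-0.602605)(-0.501) - (-0.202805)(0.0991) = 0.71819267
  phi_33 = 0.00571273 / 0.71819267 = 0.008.
Therefore phi_{33} = 0.0080.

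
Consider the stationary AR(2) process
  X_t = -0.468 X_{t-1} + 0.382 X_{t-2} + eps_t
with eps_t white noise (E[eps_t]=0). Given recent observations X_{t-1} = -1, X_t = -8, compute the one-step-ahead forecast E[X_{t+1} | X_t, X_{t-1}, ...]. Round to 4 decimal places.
E[X_{t+1} \mid \mathcal F_t] = 3.3620

For an AR(p) model X_t = c + sum_i phi_i X_{t-i} + eps_t, the
one-step-ahead conditional mean is
  E[X_{t+1} | X_t, ...] = c + sum_i phi_i X_{t+1-i}.
Substitute known values:
  E[X_{t+1} | ...] = (-0.468) * (-8) + (0.382) * (-1)
                   = 3.3620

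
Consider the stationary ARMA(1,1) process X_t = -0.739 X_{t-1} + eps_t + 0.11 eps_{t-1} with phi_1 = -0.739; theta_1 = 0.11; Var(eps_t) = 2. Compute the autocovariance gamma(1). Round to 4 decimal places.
\gamma(1) = -2.5464

Multiply the model equation by X_{t-k} and take expectations. With theta_0 = psi_0 = 1 and psi_j the MA(infinity) weights, this gives
  gamma(k) - sum_i phi_i gamma(k-i) = c_k,
  c_k = sigma^2 * sum_{j=k..q} theta_j psi_{j-k}   (c_k = 0 for k > q),
using gamma(-m) = gamma(m).
psi-weights needed (psi_j = theta_j + sum_i phi_i psi_{j-i}):
  psi_1 = theta_1 + phi_1 = 0.11 + (-0.739) = -0.629
Right-hand sides:
  c_0 = sigma^2 (1 + theta_1 psi_1) = 2 * (1 + (0.11)(-0.629)) = 2 * 0.93081 = 1.86162
  c_1 = sigma^2 theta_1 = 2 * (0.11) = 0.22
  c_2 = 0
Equations for k = 0 and k = 1 (AR order 1):
  gamma(0) = phi_1 gamma(1) + c_0
  gamma(1) = phi_1 gamma(0) + c_1
Substituting the second into the first: gamma(0) (1 - phi_1^2) = c_0 + phi_1 c_1, so
  gamma(0) = (c_0 + phi_1 c_1) / (1 - phi_1^2) = (1.86162 + (-0.739)(0.22)) / (1 - (-0.739)^2) = 1.69904 / 0.453879 = 3.743377.
  gamma(1) = phi_1 gamma(0) + c_1 = (-0.739)(3.743377) + (0.22) = -2.546355.
Therefore gamma(1) = -2.5464 (to 4 decimal places).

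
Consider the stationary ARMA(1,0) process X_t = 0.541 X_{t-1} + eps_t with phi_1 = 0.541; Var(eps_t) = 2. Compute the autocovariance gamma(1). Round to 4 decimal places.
\gamma(1) = 1.5297

Multiply the model equation by X_{t-k} and take expectations. With theta_0 = psi_0 = 1 and psi_j the MA(infinity) weights, this gives
  gamma(k) - sum_i phi_i gamma(k-i) = c_k,
  c_k = sigma^2 * sum_{j=k..q} theta_j psi_{j-k}   (c_k = 0 for k > q),
using gamma(-m) = gamma(m).
Pure AR (q = 0): c_0 = sigma^2 = 2, c_k = 0 for k >= 1.
Equations for k = 0 and k = 1 (AR order 1):
  gamma(0) = phi_1 gamma(1) + c_0
  gamma(1) = phi_1 gamma(0) + c_1
Substituting the second into the first: gamma(0) (1 - phi_1^2) = c_0 + phi_1 c_1, so
  gamma(0) = c_0 / (1 - phi_1^2) = 2 / (1 - (0.541)^2) = 2 / 0.707319 = 2.827579.
  gamma(1) = phi_1 gamma(0) = (0.541)(2.827579) = 1.52972.
Therefore gamma(1) = 1.5297 (to 4 decimal places).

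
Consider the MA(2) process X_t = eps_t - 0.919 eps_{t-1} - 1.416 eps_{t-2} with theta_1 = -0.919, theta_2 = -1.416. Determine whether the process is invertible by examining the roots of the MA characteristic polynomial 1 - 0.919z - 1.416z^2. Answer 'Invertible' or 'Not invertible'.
\text{Not invertible}

The MA(q) characteristic polynomial is P(z) = 1 - 0.919z - 1.416z^2.
Invertibility requires all roots to lie outside the unit circle, i.e. |z| > 1 for every root.
Set 1 + (-0.919) z + (-1.416) z^2 = 0, i.e. a z^2 + b z + c = 0 with a = -1.416, b = -0.919, c = 1.
Discriminant D = b^2 - 4ac = (-0.919)^2 - 4*(-1.416)*1 = 0.844561 - (-5.664) = 6.508561.
D >= 0, so the roots are real: z = (-b +/- sqrt(D)) / (2a) = (0.919 +/- 2.551188) / (-2.832).
  z_1 = (0.919 + 2.551188) / (-2.832) = -1.2253,   |z_1| = 1.2253.
  z_2 = (0.919 - 2.551188) / (-2.832) = 0.5763,   |z_2| = 0.5763.
Moduli of all roots: 1.2253, 0.5763.
All moduli strictly greater than 1? No.
Verdict: Not invertible.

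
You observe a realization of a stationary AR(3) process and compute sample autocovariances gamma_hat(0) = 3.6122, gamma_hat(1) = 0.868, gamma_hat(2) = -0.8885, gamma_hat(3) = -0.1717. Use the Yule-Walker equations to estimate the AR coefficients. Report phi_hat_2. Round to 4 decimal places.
\hat\phi_{2} = -0.3630

The Yule-Walker equations for an AR(p) process read, in matrix form,
  Gamma_p phi = r_p,   with   (Gamma_p)_{ij} = gamma(|i - j|),
                       (r_p)_i = gamma(i),   i,j = 1..p.
Substitute the sample gammas (Toeplitz matrix and right-hand side of size 3):
  Gamma_p = [[3.6122, 0.868, -0.8885], [0.868, 3.6122, 0.868], [-0.8885, 0.868, 3.6122]]
  r_p     = [0.868, -0.8885, -0.1717]
Written out (R1..R3):
  (R1) 3.6122 phi_1 + 0.868 phi_2 - 0.8885 phi_3 = 0.868
  (R2) 0.868 phi_1 + 3.6122 phi_2 + 0.868 phi_3 = -0.8885
  (R3) -0.8885 phi_1 + 0.868 phi_2 + 3.6122 phi_3 = -0.1717
Gaussian elimination:
  R2 <- R2 - (0.868/3.6122) R1 = R2 - (0.240297) R1:  3.403622 phi_2 + 1.081504 phi_3 = -1.097078
  R3 <- R3 - (-0.8885/3.6122) R1 = R3 - (-0.245972) R1:  1.081504 phi_2 + 3.393654 phi_3 = 0.041804
  R3 <- R3 - (1.081504/3.403622) R2 = R3 - (0.317751) R2:  3.050005 phi_3 = 0.390401
Back-substitution:
  phi_hat_3 = 0.390401 / 3.050005 = 0.128
  phi_hat_2 = (-1.097078 - (1.081504)(0.128)) / 3.403622 = -0.362999
  phi_hat_1 = (0.868 - (0.868)(-0.362999) - (-0.8885)(0.128)) / 3.6122 = 0.359009
So phi_hat = [0.3590, -0.3630, 0.1280].
Therefore phi_hat_2 = -0.3630.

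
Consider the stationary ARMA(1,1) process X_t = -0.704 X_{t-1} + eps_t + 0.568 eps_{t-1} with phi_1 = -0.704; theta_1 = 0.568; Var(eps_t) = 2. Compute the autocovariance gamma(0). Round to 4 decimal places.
\gamma(0) = 2.0733

Multiply the model equation by X_{t-k} and take expectations. With theta_0 = psi_0 = 1 and psi_j the MA(infinity) weights, this gives
  gamma(k) - sum_i phi_i gamma(k-i) = c_k,
  c_k = sigma^2 * sum_{j=k..q} theta_j psi_{j-k}   (c_k = 0 for k > q),
using gamma(-m) = gamma(m).
psi-weights needed (psi_j = theta_j + sum_i phi_i psi_{j-i}):
  psi_1 = theta_1 + phi_1 = 0.568 + (-0.704) = -0.136
Right-hand sides:
  c_0 = sigma^2 (1 + theta_1 psi_1) = 2 * (1 + (0.568)(-0.136)) = 2 * 0.922752 = 1.845504
  c_1 = sigma^2 theta_1 = 2 * (0.568) = 1.136
  c_2 = 0
Equations for k = 0 and k = 1 (AR order 1):
  gamma(0) = phi_1 gamma(1) + c_0
  gamma(1) = phi_1 gamma(0) + c_1
Substituting the second into the first: gamma(0) (1 - phi_1^2) = c_0 + phi_1 c_1, so
  gamma(0) = (c_0 + phi_1 c_1) / (1 - phi_1^2) = (1.845504 + (-0.704)(1.136)) / (1 - (-0.704)^2) = 1.04576 / 0.504384 = 2.073341.
Therefore gamma(0) = 2.0733 (to 4 decimal places).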